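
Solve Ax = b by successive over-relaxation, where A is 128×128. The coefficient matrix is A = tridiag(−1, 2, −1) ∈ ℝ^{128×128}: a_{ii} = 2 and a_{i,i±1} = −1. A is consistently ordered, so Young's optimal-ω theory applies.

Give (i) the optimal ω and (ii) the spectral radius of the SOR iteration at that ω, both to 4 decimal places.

ω* = 1.9525, ρ_SOR = 0.9525

½·tridiag(1,0,1) at n=128: λ_k = cos(kπ/129); max |λ| at k=1 ⇒ ρ_J = cos(π/129) ≈ 0.9997.
√(1−ρ_J²) simplifies to sin(π/129) = 0.02435.
[ω*] 2 ÷ (1 + 0.02435) = 2 ÷ 1.02435 = 1.9525.
At ω = 1.9525 every |λ(B_ω)| = ω−1, so ρ_SOR = 0.9525.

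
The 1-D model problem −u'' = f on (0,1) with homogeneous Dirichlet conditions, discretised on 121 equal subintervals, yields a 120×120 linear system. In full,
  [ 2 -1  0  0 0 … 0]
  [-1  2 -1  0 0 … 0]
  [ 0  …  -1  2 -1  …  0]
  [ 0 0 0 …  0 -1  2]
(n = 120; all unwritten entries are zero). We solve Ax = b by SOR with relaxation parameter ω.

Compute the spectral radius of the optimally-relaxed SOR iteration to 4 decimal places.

ρ_SOR = 0.9494

spectrum of D⁻¹(L+U) = {cos(kπ/121) : 1≤k≤120}; ρ_J = cos(π/121) = 0.9997.
√(1 − cos²(π/121)) = sin(π/121) ≈ 0.02596.
Then 2/(1+√(1−ρ_J²)) = 2/(1+0.02596); ω* = 2/1.02596 = 1.9494.
ρ(B_{ω*}) = ω*−1 = 0.9494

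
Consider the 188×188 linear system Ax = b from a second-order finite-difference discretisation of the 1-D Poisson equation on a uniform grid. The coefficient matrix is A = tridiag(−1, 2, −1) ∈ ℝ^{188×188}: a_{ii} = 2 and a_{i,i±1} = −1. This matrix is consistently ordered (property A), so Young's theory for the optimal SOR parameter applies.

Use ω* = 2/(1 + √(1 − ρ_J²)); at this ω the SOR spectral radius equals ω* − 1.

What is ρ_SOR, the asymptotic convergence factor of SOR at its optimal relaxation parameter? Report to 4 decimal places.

spectrum of D⁻¹(L+U) = {cos(kπ/189) : 1≤k≤188}; ρ_J = cos(π/189) = 0.9999.
1 − cos²(π/189) = sin²(π/189) ⇒ √(1−ρ_J²) = sin(π/189) = 0.01662.
ω* = 2 / (1 + 0.01662) = 2 / 1.01662 ≈ 1.9673.
and ρ(B_{ω*}) = 1.9673 − 1 = 0.9673.

ρ_SOR = 0.9673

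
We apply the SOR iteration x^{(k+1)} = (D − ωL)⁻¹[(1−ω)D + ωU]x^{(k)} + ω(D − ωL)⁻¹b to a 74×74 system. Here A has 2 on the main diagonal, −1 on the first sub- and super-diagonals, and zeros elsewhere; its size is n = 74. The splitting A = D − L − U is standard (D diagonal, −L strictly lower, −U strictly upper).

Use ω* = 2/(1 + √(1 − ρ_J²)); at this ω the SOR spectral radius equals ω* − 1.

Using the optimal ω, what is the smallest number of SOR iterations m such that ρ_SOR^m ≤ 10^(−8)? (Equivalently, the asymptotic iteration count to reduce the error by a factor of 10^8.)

n=74: λ(B_J) = 1 − λ(A)/2 = cos(kπ/75); k=1 gives ρ_J = 0.9991228.
1 − cos²(π/75) = sin²(π/75) ⇒ √(1−ρ_J²) = sin(π/75) = 0.0418757.
ω* = 2/(1 + 0.0418757) = 2/1.0418757 = 1.9196148.
[ρ_SOR] ω* − 1 = 0.9196148.
For 8 digits: m = 8·ln10 / (−ln 0.9196148) = 18.4207/0.0838004 = 219.816; round up → m = 220.

m = 220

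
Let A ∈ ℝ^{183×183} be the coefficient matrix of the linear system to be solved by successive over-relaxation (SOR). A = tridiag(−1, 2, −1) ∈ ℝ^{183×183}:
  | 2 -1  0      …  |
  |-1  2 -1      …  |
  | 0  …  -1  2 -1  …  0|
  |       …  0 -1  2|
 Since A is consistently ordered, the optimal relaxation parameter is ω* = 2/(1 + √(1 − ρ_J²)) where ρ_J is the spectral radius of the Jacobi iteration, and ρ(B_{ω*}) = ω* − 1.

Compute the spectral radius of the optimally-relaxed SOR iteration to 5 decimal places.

½·tridiag(1,0,1) at n=183: λ_k = cos(kπ/184); max |λ| at k=1 ⇒ ρ_J = cos(π/184) ≈ 0.99985.
root = sin(π/184) = 0.017073  (since 1−cos² = sin²).
Then 2/(1+√(1−ρ_J²)) = 2/(1+0.017073); ω* = 2/1.017073 = 1.96643.
ρ(B_{ω*}) = ω*−1 = 0.96643

ρ_SOR = 0.96643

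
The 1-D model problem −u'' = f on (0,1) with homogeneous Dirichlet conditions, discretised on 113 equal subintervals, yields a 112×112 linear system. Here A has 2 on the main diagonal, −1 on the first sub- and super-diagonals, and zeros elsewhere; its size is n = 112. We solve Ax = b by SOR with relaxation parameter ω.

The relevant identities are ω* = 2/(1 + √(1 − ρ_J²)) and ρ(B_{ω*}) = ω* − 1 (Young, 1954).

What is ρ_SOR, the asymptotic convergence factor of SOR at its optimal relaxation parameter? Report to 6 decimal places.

B_J for the 112×112 system has eigenvalues cos(kπ/113); ρ_J = cos(π/113) = 0.999614.
√(1 − cos²(π/113)) = sin(π/113) ≈ 0.0277981.
Young: ω* = 2/(1+√(1−ρ_J²)) = 2/(1+0.0277981) = 2/1.0277981 = 1.945907.
and ρ(B_{ω*}) = 1.945907 − 1 = 0.945907.

ρ_SOR = 0.945907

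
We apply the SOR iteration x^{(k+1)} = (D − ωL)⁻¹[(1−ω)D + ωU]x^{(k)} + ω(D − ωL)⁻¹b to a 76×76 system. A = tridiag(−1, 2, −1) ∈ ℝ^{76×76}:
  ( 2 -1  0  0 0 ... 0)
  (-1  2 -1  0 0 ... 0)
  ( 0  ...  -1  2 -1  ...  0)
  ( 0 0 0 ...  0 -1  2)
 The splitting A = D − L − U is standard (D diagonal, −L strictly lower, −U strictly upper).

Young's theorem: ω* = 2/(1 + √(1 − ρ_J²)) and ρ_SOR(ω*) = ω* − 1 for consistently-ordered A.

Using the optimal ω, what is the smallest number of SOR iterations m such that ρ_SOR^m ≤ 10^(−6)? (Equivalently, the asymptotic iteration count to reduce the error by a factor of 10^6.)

m = 170

With n=76, ρ(Jacobi) = cos(π/77) = 0.9991678.
√(1−ρ_J²) = |sin(π/77)| = 0.0407886
ω* = 2/(1 + 0.0407886) = 2/1.0407886 = 1.9216198.
At ω = 1.9216198 every |λ(B_ω)| = ω−1, so ρ_SOR = 0.9216198.
(0.9216198)^m ≤ 10^{−6}  ⇒  m·ln(0.9216198) ≤ −6·ln10  ⇒  m ≥ 169.261  ⇒  m = 170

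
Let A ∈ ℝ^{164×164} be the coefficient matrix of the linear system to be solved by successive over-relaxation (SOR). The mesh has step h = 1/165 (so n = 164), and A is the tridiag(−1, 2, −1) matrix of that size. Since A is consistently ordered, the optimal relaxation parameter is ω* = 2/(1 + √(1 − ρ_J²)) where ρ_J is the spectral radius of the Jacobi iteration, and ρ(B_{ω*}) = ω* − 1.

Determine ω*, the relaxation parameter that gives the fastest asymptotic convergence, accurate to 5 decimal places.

With n=164, ρ(Jacobi) = cos(π/165) = 0.99982.
√(1 − cos²(π/165)) = sin(π/165) ≈ 0.019039.
So ω* = 2/1.019039 = 1.96263 (Young).
[ρ_SOR] ω* − 1 = 0.96263.

ω* = 1.96263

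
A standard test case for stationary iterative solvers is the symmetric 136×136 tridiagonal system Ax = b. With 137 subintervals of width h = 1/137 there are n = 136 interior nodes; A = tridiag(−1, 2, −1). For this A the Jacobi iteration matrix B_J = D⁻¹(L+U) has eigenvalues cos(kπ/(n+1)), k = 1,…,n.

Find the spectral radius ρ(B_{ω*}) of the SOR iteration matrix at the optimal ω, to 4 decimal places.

spectrum of D⁻¹(L+U) = {cos(kπ/137) : 1≤k≤136}; ρ_J = cos(π/137) = 0.9997.
1 − cos²(π/137) = sin²(π/137) ⇒ √(1−ρ_J²) = sin(π/137) = 0.02293.
ω* = 2/(1+0.02293) = 1.9552
Hence ρ(B_{ω*}) = 1.9552 − 1 = 0.9552.

ρ_SOR = 0.9552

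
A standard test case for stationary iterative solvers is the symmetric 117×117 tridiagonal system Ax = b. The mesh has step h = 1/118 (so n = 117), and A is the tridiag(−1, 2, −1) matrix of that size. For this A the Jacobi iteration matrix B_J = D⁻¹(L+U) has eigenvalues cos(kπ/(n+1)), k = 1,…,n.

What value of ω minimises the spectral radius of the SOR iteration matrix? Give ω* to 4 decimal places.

½·tridiag(1,0,1) at n=117: λ_k = cos(kπ/118); max |λ| at k=1 ⇒ ρ_J = cos(π/118) ≈ 0.9996.
√(1−ρ_J²) simplifies to sin(π/118) = 0.02662.
ω* = 2 / (1 + 0.02662) = 2 / 1.02662 ≈ 1.9481.
ρ(B_{ω*}) = ω*−1 = 0.9481

ω* = 1.9481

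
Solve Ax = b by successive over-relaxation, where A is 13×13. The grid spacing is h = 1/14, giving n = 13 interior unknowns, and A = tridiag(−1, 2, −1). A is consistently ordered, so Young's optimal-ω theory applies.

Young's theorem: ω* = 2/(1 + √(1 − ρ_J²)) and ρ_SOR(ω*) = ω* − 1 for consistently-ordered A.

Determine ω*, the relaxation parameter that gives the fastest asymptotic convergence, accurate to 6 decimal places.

n=13: λ(B_J) = 1 − λ(A)/2 = cos(kπ/14); k=1 gives ρ_J = 0.974928.
√(1−ρ_J²) simplifies to sin(π/14) = 0.2225209.
Young: ω* = 2/(1+√(1−ρ_J²)) = 2/(1+0.2225209) = 2/1.2225209 = 1.635964.
Hence ρ(B_{ω*}) = 1.635964 − 1 = 0.635964.

ω* = 1.635964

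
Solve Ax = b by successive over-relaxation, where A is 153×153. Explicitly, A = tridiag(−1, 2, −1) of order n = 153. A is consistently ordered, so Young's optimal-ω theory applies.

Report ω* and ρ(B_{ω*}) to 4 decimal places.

ω* = 1.9600, ρ_SOR = 0.9600

With n=153, ρ(Jacobi) = cos(π/154) = 0.9998.
√(1 − cos²(π/154)) = sin(π/154) ≈ 0.02040.
ω* = 2/(1 + 0.02040) = 2/1.02040 = 1.9600.
ρ_SOR = ω* − 1 ≈ 0.9600.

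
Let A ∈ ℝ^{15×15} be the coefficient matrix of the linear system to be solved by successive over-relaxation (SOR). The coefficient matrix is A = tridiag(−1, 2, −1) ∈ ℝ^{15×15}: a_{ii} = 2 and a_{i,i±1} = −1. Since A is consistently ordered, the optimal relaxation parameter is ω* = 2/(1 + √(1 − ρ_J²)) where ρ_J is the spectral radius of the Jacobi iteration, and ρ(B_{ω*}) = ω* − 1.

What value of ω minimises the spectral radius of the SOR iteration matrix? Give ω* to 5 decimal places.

ω* = 1.67351

[ρ_J] n=15: ρ(B_J) = cos(π/(n+1)) = cos(π/16) = 0.98079.
1 − cos²(π/16) = sin²(π/16) ⇒ √(1−ρ_J²) = sin(π/16) = 0.195090.
[ω*] 2 ÷ (1 + 0.195090) = 2 ÷ 1.195090 = 1.67351.
[ρ_SOR] ω* − 1 = 0.67351.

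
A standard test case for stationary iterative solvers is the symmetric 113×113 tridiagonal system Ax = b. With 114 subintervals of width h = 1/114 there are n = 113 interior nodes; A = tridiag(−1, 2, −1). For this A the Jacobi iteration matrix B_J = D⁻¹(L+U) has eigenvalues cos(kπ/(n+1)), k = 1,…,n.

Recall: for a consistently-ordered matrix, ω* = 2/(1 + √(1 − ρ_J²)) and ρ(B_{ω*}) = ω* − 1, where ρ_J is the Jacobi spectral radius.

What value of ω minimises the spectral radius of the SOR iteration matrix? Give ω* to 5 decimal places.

ω* = 1.94637

spectrum of D⁻¹(L+U) = {cos(kπ/114) : 1≤k≤113}; ρ_J = cos(π/114) = 0.99962.
1 − cos²(π/114) = sin²(π/114) ⇒ √(1−ρ_J²) = sin(π/114) = 0.027554.
[ω*] 2 ÷ (1 + 0.027554) = 2 ÷ 1.027554 = 1.94637.
At ω = 1.94637 every |λ(B_ω)| = ω−1, so ρ_SOR = 0.94637.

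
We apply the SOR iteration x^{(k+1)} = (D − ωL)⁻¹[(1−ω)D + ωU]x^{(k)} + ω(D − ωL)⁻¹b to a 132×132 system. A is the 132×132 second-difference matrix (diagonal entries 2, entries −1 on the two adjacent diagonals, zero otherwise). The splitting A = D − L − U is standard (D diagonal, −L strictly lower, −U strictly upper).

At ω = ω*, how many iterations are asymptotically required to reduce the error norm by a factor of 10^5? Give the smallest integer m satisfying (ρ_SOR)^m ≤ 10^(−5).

ρ_J = max_k |cos(kπ/133)| = cos(π/133) = 0.9997210
√(1−ρ_J²) = |sin(π/133)| = 0.0236188
[ω*] 2 ÷ (1 + 0.0236188) = 2 ÷ 1.0236188 = 1.9538524.
At ω = 1.9538524 every |λ(B_ω)| = ω−1, so ρ_SOR = 0.9538524.
(0.9538524)^m ≤ 10^{−5}  ⇒  m·ln(0.9538524) ≤ −5·ln10  ⇒  m ≥ 243.678  ⇒  m = 244

m = 244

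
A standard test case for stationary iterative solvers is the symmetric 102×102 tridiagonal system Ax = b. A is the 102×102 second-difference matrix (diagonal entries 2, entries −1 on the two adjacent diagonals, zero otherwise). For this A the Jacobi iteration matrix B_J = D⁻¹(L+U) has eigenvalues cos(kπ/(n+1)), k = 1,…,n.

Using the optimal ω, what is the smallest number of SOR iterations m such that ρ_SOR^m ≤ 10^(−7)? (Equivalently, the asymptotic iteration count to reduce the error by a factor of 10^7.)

m = 265

spectrum of D⁻¹(L+U) = {cos(kπ/103) : 1≤k≤102}; ρ_J = cos(π/103) = 0.9995349.
√(1−ρ_J²) = |sin(π/103)| = 0.0304962
[ω*] 2 ÷ (1 + 0.0304962) = 2 ÷ 1.0304962 = 1.9408126.
ρ(B_{ω*}) = ω*−1 = 0.9408126
(0.9408126)^m ≤ 10^{−7}  ⇒  m·ln(0.9408126) ≤ −7·ln10  ⇒  m ≥ 264.182  ⇒  m = 265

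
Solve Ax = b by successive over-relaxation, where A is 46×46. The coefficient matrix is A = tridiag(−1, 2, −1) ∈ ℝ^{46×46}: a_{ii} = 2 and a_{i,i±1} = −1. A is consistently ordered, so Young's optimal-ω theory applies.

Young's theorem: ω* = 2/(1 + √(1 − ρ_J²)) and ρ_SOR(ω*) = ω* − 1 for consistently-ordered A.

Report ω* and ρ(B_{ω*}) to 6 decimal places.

[ρ_J] n=46: ρ(B_J) = cos(π/(n+1)) = cos(π/47) = 0.997767.
√(1 − cos²(π/47)) = sin(π/47) ≈ 0.0667926.
So ω* = 2/1.0667926 = 1.874779 (Young).
ρ_SOR = ω* − 1 ≈ 0.874779.

ω* = 1.874779, ρ_SOR = 0.874779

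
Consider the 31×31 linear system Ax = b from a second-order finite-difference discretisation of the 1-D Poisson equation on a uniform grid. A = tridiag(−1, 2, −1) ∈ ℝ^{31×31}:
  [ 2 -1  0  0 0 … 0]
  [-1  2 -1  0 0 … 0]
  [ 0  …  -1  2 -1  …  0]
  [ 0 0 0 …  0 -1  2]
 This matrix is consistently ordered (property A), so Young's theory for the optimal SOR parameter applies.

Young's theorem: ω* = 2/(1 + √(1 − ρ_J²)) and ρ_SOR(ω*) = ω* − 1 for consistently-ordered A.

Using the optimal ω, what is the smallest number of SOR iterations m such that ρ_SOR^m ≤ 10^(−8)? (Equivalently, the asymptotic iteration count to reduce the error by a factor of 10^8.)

m = 94

B_J for the 31×31 system has eigenvalues cos(kπ/32); ρ_J = cos(π/32) = 0.9951847.
√(1−ρ_J²) = |sin(π/32)| = 0.0980171
ω* = 2/(1 + 0.0980171) = 2/1.0980171 = 1.8214653.
and ρ(B_{ω*}) = 1.8214653 − 1 = 0.8214653.
m ≥ 8·ln10 / (−ln 0.8214653) = 93.665; smallest integer m = 94.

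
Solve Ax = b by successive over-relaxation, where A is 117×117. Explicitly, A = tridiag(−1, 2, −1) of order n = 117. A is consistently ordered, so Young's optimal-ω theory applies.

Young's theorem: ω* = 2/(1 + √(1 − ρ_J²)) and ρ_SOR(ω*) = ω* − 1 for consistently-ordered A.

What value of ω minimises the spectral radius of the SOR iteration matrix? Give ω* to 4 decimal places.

ω* = 1.9481

With n=117, ρ(Jacobi) = cos(π/118) = 0.9996.
√(1−ρ_J²) = |sin(π/118)| = 0.02662
So ω* = 2/1.02662 = 1.9481 (Young).
ρ(B_{ω*}) = ω*−1 = 0.9481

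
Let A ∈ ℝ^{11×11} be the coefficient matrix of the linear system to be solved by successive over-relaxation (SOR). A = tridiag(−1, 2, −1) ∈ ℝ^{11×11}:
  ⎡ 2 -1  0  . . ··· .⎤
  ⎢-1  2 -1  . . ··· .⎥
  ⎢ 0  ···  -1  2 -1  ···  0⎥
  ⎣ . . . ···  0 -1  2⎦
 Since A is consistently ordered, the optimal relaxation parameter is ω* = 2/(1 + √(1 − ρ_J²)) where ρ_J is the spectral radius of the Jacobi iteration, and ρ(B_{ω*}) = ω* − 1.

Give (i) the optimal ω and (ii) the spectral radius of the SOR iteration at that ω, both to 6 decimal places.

ω* = 1.588791, ρ_SOR = 0.588791

[ρ_J] n=11: ρ(B_J) = cos(π/(n+1)) = cos(π/12) = 0.965926.
√(1−ρ_J²) simplifies to sin(π/12) = 0.2588190.
Young: ω* = 2/(1+√(1−ρ_J²)) = 2/(1+0.2588190) = 2/1.2588190 = 1.588791.
ρ(B_{ω*}) = ω*−1 = 0.588791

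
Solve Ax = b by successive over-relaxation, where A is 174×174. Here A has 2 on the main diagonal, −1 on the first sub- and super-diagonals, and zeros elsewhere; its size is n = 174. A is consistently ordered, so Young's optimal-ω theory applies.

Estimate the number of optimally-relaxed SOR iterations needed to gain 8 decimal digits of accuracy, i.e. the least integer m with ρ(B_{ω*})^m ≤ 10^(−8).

ρ_J = max_k |cos(kπ/175)| = cos(π/175) = 0.9998389
1 − cos²(π/175) = sin²(π/175) ⇒ √(1−ρ_J²) = sin(π/175) = 0.0179510.
[ω*] 2 ÷ (1 + 0.0179510) = 2 ÷ 1.0179510 = 1.9647311.
ρ(B_{ω*}) = ω*−1 = 0.9647311
ρ_SOR^m ≤ 10^(−8) ⇔ m ≥ 8·ln10/(−ln 0.9647311) = 18.4207/0.0359059 = 513.027; m = ⌈513.027⌉ = 514.

m = 514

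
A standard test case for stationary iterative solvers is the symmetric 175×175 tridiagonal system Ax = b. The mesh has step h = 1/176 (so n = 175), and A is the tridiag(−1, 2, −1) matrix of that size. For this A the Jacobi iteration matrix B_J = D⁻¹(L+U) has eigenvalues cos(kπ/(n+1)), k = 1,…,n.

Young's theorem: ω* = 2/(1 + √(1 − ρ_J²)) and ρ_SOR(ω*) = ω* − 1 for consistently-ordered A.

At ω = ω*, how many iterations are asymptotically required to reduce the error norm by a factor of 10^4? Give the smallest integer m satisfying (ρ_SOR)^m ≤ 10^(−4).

m = 258

spectrum of D⁻¹(L+U) = {cos(kπ/176) : 1≤k≤175}; ρ_J = cos(π/176) = 0.9998407.
√(1 − cos²(π/176)) = sin(π/176) ≈ 0.0178490.
So ω* = 2/1.0178490 = 1.9649280 (Young).
ρ_SOR = ω* − 1 = 1.9649280 − 1 = 0.9649280.
m ≥ 4·ln10 / (−ln 0.9649280) = 257.980; smallest integer m = 258.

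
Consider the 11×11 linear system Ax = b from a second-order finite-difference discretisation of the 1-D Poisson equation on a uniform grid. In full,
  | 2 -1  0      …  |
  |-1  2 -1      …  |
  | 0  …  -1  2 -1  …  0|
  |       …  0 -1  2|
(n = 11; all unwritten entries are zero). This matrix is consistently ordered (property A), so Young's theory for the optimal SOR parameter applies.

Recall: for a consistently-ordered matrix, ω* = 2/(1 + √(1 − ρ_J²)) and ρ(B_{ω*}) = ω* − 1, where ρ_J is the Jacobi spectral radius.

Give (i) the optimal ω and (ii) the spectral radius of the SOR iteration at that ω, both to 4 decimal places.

ω* = 1.5888, ρ_SOR = 0.5888

B_J for the 11×11 system has eigenvalues cos(kπ/12); ρ_J = cos(π/12) = 0.9659.
1 − cos²(π/12) = sin²(π/12) ⇒ √(1−ρ_J²) = sin(π/12) = 0.25882.
ω* = 2 / (1 + 0.25882) = 2 / 1.25882 ≈ 1.5888.
and ρ(B_{ω*}) = 1.5888 − 1 = 0.5888.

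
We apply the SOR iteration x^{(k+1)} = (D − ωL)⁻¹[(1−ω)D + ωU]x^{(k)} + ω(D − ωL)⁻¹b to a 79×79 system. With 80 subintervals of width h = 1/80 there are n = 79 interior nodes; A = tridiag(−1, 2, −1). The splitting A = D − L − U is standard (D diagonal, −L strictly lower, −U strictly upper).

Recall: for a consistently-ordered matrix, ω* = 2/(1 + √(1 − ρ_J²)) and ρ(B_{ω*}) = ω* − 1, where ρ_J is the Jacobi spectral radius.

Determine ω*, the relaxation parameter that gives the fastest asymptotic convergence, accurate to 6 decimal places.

ω* = 1.924447

spectrum of D⁻¹(L+U) = {cos(kπ/80) : 1≤k≤79}; ρ_J = cos(π/80) = 0.999229.
√(1−ρ_J²) = |sin(π/80)| = 0.0392598
Young: ω* = 2/(1+√(1−ρ_J²)) = 2/(1+0.0392598) = 2/1.0392598 = 1.924447.
[ρ_SOR] ω* − 1 = 0.924447.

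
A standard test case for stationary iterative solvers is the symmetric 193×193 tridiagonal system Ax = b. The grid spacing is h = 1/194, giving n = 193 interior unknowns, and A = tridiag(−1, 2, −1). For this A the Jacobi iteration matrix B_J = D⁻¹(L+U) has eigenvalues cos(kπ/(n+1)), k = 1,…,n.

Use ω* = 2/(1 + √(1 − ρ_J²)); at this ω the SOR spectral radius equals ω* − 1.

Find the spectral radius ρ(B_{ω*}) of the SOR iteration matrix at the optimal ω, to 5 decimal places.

n=193: λ(B_J) = 1 − λ(A)/2 = cos(kπ/194); k=1 gives ρ_J = 0.99987.
root = sin(π/194) = 0.016193  (since 1−cos² = sin²).
[ω*] 2 ÷ (1 + 0.016193) = 2 ÷ 1.016193 = 1.96813.
ρ_SOR = ω* − 1 = 1.96813 − 1 = 0.96813.

ρ_SOR = 0.96813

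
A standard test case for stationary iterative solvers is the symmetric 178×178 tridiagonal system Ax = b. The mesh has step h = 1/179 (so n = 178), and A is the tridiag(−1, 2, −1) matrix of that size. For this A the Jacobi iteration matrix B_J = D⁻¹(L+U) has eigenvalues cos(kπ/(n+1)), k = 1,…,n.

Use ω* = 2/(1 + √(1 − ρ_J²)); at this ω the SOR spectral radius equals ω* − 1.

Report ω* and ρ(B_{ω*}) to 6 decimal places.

ω* = 1.965506, ρ_SOR = 0.965506

½·tridiag(1,0,1) at n=178: λ_k = cos(kπ/179); max |λ| at k=1 ⇒ ρ_J = cos(π/179) ≈ 0.999846.
√(1−ρ_J²) = |sin(π/179)| = 0.0175499
Young: ω* = 2/(1+√(1−ρ_J²)) = 2/(1+0.0175499) = 2/1.0175499 = 1.965506.
ρ_SOR = ω* − 1 = 1.965506 − 1 = 0.965506.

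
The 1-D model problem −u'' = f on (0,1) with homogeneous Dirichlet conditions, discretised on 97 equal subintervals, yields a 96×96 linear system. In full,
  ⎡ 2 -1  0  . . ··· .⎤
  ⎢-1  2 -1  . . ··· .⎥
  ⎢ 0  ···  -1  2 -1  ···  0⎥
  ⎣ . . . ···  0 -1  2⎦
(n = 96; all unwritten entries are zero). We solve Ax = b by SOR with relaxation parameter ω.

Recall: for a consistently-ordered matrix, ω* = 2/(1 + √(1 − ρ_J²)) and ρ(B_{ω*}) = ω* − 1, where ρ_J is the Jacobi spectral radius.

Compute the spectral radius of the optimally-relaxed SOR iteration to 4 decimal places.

ρ_J = max_k |cos(kπ/97)| = cos(π/97) = 0.9995
√(1−ρ_J²) = |sin(π/97)| = 0.03238
[ω*] 2 ÷ (1 + 0.03238) = 2 ÷ 1.03238 = 1.9373.
ρ_SOR = ω* − 1 ≈ 0.9373.

ρ_SOR = 0.9373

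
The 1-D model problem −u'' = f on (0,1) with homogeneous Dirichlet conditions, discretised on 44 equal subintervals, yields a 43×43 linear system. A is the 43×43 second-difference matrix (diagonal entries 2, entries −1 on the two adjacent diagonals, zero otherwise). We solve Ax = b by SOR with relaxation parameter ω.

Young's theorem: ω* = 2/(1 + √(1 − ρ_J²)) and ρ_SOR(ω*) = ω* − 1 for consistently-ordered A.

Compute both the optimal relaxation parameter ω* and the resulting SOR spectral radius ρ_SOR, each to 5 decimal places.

With n=43, ρ(Jacobi) = cos(π/44) = 0.99745.
√(1−ρ_J²) = |sin(π/44)| = 0.071339
[ω*] 2 ÷ (1 + 0.071339) = 2 ÷ 1.071339 = 1.86682.
ρ_SOR = ω* − 1 ≈ 0.86682.

ω* = 1.86682, ρ_SOR = 0.86682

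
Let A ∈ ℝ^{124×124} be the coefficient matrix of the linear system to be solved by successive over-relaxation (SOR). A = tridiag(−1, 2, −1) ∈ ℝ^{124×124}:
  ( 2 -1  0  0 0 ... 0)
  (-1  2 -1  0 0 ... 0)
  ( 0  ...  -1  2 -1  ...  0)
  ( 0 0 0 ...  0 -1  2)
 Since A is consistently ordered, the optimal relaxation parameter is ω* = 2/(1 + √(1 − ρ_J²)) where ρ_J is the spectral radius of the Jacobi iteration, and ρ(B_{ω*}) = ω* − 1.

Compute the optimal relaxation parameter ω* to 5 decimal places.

ω* = 1.95097

n=124: λ(B_J) = 1 − λ(A)/2 = cos(kπ/125); k=1 gives ρ_J = 0.99968.
1 − cos²(π/125) = sin²(π/125) ⇒ √(1−ρ_J²) = sin(π/125) = 0.025130.
ω* = 2/(1+0.025130) = 1.95097
ρ_SOR = ω* − 1 ≈ 0.95097.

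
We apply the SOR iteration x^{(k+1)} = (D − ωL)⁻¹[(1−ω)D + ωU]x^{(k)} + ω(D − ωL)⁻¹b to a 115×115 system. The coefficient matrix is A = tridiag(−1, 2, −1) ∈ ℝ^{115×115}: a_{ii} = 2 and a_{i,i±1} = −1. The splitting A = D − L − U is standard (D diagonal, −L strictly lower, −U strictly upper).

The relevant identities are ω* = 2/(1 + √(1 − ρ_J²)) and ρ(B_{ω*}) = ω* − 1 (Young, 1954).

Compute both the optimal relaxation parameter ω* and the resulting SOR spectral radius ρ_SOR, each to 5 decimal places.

ρ_J = max_k |cos(kπ/116)| = cos(π/116) = 0.99963
√(1 − cos²(π/116)) = sin(π/116) ≈ 0.027079.
[ω*] 2 ÷ (1 + 0.027079) = 2 ÷ 1.027079 = 1.94727.
ρ(B_{ω*}) = ω*−1 = 0.94727

ω* = 1.94727, ρ_SOR = 0.94727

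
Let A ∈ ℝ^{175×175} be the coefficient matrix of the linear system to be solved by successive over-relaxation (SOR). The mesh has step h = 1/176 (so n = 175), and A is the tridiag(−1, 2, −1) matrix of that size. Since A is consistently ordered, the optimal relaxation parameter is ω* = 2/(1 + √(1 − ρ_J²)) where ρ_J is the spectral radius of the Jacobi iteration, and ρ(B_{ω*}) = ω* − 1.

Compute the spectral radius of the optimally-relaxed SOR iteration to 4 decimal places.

ρ_SOR = 0.9649

spectrum of D⁻¹(L+U) = {cos(kπ/176) : 1≤k≤175}; ρ_J = cos(π/176) = 0.9998.
√(1−ρ_J²) simplifies to sin(π/176) = 0.01785.
ω* = 2 / (1 + 0.01785) = 2 / 1.01785 ≈ 1.9649.
ρ(B_{ω*}) = ω*−1 = 0.9649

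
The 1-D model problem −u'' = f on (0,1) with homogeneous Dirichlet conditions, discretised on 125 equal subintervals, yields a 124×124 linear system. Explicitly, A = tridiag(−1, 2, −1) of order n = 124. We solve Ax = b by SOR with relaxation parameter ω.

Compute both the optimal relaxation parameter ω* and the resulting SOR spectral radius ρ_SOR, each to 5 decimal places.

ω* = 1.95097, ρ_SOR = 0.95097

B_J for the 124×124 system has eigenvalues cos(kπ/125); ρ_J = cos(π/125) = 0.99968.
root = sin(π/125) = 0.025130  (since 1−cos² = sin²).
ω* = 2 / (1 + 0.025130) = 2 / 1.025130 ≈ 1.95097.
Hence ρ(B_{ω*}) = 1.95097 − 1 = 0.95097.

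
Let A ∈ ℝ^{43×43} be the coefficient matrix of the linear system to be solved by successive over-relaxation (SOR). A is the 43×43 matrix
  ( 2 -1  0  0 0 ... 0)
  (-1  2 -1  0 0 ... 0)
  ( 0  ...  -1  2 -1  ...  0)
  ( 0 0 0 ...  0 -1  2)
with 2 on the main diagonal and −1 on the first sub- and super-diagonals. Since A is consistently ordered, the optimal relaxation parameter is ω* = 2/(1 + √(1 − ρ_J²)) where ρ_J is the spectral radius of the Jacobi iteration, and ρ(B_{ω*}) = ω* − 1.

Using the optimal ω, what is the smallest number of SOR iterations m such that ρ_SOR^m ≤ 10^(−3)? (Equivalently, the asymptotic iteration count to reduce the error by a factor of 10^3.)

m = 49

ρ_J = max_k |cos(kπ/44)| = cos(π/44) = 0.9974521
√(1 − cos²(π/44)) = sin(π/44) ≈ 0.0713392.
ω* = 2/(1 + 0.0713392) = 2/1.0713392 = 1.8668224.
Hence ρ(B_{ω*}) = 1.8668224 − 1 = 0.8668224.
For 3 digits: m = 3·ln10 / (−ln 0.8668224) = 6.90776/0.142921 = 48.333; round up → m = 49.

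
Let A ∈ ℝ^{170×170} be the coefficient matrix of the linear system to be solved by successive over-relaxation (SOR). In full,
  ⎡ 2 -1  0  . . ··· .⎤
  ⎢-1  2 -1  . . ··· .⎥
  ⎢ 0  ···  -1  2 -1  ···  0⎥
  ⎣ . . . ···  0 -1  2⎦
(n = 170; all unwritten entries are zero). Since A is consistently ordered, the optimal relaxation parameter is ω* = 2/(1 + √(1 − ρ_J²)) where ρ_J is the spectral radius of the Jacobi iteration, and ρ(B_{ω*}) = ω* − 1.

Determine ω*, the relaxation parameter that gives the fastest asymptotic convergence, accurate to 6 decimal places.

½·tridiag(1,0,1) at n=170: λ_k = cos(kπ/171); max |λ| at k=1 ⇒ ρ_J = cos(π/171) ≈ 0.999831.
√(1−ρ_J²) simplifies to sin(π/171) = 0.0183709.
ω* = 2/(1 + 0.0183709) = 2/1.0183709 = 1.963921.
ρ_SOR = ω* − 1 = 1.963921 − 1 = 0.963921.

ω* = 1.963921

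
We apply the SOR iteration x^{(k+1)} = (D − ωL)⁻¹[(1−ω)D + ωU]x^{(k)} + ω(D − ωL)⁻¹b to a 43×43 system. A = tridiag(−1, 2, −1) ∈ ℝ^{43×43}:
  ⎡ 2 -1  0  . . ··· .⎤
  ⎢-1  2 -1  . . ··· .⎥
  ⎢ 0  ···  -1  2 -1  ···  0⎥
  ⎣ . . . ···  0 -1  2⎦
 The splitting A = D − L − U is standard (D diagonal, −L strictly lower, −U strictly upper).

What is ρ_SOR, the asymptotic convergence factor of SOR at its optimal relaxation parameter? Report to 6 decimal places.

n=43: λ(B_J) = 1 − λ(A)/2 = cos(kπ/44); k=1 gives ρ_J = 0.997452.
√(1−ρ_J²) = |sin(π/44)| = 0.0713392
Then 2/(1+√(1−ρ_J²)) = 2/(1+0.0713392); ω* = 2/1.0713392 = 1.866822.
and ρ(B_{ω*}) = 1.866822 − 1 = 0.866822.

ρ_SOR = 0.866822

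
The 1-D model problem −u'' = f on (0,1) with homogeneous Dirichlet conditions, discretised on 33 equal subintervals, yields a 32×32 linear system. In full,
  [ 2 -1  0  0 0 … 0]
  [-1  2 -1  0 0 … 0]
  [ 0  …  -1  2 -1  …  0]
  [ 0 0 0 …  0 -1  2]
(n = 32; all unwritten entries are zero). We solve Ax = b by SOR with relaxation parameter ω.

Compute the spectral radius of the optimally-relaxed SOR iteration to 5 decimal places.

ρ_SOR = 0.82639

n=32: λ(B_J) = 1 − λ(A)/2 = cos(kπ/33); k=1 gives ρ_J = 0.99547.
√(1 − cos²(π/33)) = sin(π/33) ≈ 0.095056.
ω* = 2/(1 + 0.095056) = 2/1.095056 = 1.82639.
ρ_SOR = ω* − 1 = 1.82639 − 1 = 0.82639.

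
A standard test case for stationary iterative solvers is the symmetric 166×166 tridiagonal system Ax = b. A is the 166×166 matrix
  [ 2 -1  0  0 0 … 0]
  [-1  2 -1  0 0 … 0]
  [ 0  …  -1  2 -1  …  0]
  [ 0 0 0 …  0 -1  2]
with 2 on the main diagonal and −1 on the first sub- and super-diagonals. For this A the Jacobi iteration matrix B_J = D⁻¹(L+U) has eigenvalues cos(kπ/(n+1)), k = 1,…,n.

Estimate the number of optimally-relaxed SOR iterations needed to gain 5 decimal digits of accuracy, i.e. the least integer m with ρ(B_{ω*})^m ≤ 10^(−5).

With n=166, ρ(Jacobi) = cos(π/167) = 0.9998231.
1 − cos²(π/167) = sin²(π/167) ⇒ √(1−ρ_J²) = sin(π/167) = 0.0188108.
Then 2/(1+√(1−ρ_J²)) = 2/(1+0.0188108); ω* = 2/1.0188108 = 1.9630730.
ρ(B_{ω*}) = ω*−1 = 0.9630730
Need (0.9630730)^m ≤ 10^(−5): m ≥ 5·ln10/|ln 0.9630730| = 11.5129/0.0376261 = 305.982 ⇒ m = 306.

m = 306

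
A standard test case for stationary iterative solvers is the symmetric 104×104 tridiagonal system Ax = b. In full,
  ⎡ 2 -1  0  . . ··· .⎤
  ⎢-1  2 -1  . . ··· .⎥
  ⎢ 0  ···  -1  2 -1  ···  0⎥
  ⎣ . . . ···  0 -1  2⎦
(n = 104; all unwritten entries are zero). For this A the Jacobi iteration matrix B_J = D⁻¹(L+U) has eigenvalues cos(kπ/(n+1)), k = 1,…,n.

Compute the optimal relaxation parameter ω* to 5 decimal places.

With n=104, ρ(Jacobi) = cos(π/105) = 0.99955.
√(1 − cos²(π/105)) = sin(π/105) ≈ 0.029915.
ω* = 2/(1+0.029915) = 1.94191
Hence ρ(B_{ω*}) = 1.94191 − 1 = 0.94191.

ω* = 1.94191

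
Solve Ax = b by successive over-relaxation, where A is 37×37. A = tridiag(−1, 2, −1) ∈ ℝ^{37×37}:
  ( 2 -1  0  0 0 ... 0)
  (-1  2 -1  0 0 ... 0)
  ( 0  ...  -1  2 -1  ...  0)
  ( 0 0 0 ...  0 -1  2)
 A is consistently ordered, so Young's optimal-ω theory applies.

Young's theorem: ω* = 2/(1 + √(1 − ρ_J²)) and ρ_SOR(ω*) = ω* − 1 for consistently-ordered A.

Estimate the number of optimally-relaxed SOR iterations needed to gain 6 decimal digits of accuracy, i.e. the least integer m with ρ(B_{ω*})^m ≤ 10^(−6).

[ρ_J] n=37: ρ(B_J) = cos(π/(n+1)) = cos(π/38) = 0.9965845.
√(1 − cos²(π/38)) = sin(π/38) ≈ 0.0825793.
ω* = 2 / (1 + 0.0825793) = 2 / 1.0825793 ≈ 1.8474397.
ρ_SOR = ω* − 1 = 1.8474397 − 1 = 0.8474397.
ρ_SOR^m ≤ 10^(−6) ⇔ m ≥ 6·ln10/(−ln 0.8474397) = 13.8155/0.165536 = 83.459; m = ⌈83.459⌉ = 84.

m = 84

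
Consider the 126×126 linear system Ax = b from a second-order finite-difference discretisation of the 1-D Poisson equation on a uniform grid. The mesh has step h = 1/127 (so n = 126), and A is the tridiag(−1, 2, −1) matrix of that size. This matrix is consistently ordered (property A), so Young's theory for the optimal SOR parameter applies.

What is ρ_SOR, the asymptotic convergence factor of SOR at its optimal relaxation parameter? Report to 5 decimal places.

ρ_SOR = 0.95173

With n=126, ρ(Jacobi) = cos(π/127) = 0.99969.
√(1−ρ_J²) = |sin(π/127)| = 0.024734
Then 2/(1+√(1−ρ_J²)) = 2/(1+0.024734); ω* = 2/1.024734 = 1.95173.
ρ_SOR = ω* − 1 ≈ 0.95173.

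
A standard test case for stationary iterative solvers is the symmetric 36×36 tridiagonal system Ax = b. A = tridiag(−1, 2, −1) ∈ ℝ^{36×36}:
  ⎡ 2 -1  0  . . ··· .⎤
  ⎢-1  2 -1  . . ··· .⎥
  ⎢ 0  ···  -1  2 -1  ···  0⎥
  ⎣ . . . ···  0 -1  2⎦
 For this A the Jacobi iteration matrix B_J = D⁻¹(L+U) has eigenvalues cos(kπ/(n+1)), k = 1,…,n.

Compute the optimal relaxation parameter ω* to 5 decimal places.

[ρ_J] n=36: ρ(B_J) = cos(π/(n+1)) = cos(π/37) = 0.99640.
1 − cos²(π/37) = sin²(π/37) ⇒ √(1−ρ_J²) = sin(π/37) = 0.084806.
Then 2/(1+√(1−ρ_J²)) = 2/(1+0.084806); ω* = 2/1.084806 = 1.84365.
At ω = 1.84365 every |λ(B_ω)| = ω−1, so ρ_SOR = 0.84365.

ω* = 1.84365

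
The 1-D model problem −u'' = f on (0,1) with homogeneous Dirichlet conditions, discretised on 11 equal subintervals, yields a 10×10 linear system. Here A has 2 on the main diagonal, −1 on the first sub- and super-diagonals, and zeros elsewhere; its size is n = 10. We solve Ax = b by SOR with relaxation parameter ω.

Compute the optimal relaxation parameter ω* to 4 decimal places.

spectrum of D⁻¹(L+U) = {cos(kπ/11) : 1≤k≤10}; ρ_J = cos(π/11) = 0.9595.
1 − cos²(π/11) = sin²(π/11) ⇒ √(1−ρ_J²) = sin(π/11) = 0.28173.
ω* = 2/(1 + 0.28173) = 2/1.28173 = 1.5604.
Hence ρ(B_{ω*}) = 1.5604 − 1 = 0.5604.

ω* = 1.5604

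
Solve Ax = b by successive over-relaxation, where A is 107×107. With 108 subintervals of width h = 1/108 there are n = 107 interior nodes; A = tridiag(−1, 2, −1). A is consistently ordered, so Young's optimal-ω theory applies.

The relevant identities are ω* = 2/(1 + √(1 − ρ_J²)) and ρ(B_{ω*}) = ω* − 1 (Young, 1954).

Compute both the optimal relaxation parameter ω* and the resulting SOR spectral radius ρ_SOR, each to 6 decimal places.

ω* = 1.943475, ρ_SOR = 0.943475

n=107: λ(B_J) = 1 − λ(A)/2 = cos(kπ/108); k=1 gives ρ_J = 0.999577.
√(1 − cos²(π/108)) = sin(π/108) ≈ 0.0290847.
[ω*] 2 ÷ (1 + 0.0290847) = 2 ÷ 1.0290847 = 1.943475.
and ρ(B_{ω*}) = 1.943475 − 1 = 0.943475.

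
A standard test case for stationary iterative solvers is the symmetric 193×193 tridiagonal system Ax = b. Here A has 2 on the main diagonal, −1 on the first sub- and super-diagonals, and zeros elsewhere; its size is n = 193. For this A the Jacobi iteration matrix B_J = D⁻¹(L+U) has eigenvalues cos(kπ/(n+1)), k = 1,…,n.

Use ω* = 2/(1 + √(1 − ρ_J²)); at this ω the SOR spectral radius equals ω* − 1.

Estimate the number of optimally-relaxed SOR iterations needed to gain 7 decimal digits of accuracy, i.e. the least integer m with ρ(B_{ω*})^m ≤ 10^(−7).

With n=193, ρ(Jacobi) = cos(π/194) = 0.9998689.
1 − cos²(π/194) = sin²(π/194) ⇒ √(1−ρ_J²) = sin(π/194) = 0.0161931.
ω* = 2 / (1 + 0.0161931) = 2 / 1.0161931 ≈ 1.9681299.
Hence ρ(B_{ω*}) = 1.9681299 − 1 = 0.9681299.
(0.9681299)^m ≤ 10^{−7}  ⇒  m·ln(0.9681299) ≤ −7·ln10  ⇒  m ≥ 497.641  ⇒  m = 498

m = 498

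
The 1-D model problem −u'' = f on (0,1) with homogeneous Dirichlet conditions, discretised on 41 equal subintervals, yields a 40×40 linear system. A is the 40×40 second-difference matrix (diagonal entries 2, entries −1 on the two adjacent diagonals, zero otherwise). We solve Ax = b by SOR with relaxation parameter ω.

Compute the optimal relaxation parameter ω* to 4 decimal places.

spectrum of D⁻¹(L+U) = {cos(kπ/41) : 1≤k≤40}; ρ_J = cos(π/41) = 0.9971.
√(1−ρ_J²) = |sin(π/41)| = 0.07655
ω* = 2/(1+0.07655) = 1.8578
ρ_SOR = ω* − 1 ≈ 0.8578.

ω* = 1.8578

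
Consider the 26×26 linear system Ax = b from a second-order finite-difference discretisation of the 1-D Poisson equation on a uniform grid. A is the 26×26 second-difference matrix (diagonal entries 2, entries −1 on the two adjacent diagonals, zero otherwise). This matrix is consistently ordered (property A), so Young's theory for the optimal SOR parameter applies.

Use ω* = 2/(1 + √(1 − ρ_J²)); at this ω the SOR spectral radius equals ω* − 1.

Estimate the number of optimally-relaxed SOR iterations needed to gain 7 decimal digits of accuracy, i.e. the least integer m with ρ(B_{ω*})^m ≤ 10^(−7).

[ρ_J] n=26: ρ(B_J) = cos(π/(n+1)) = cos(π/27) = 0.9932384.
√(1 − cos²(π/27)) = sin(π/27) ≈ 0.1160929.
[ω*] 2 ÷ (1 + 0.1160929) = 2 ÷ 1.1160929 = 1.7919655.
ρ_SOR = ω* − 1 = 1.7919655 − 1 = 0.7919655.
ρ_SOR^m ≤ 10^(−7) ⇔ m ≥ 7·ln10/(−ln 0.7919655) = 16.1181/0.233237 = 69.106; m = ⌈69.106⌉ = 70.

m = 70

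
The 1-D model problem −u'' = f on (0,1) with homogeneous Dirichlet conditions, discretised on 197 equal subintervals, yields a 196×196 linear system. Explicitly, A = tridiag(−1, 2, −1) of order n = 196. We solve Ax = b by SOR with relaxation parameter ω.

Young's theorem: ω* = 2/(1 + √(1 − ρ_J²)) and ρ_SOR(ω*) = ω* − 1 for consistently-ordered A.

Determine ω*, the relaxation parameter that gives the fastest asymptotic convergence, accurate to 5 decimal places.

With n=196, ρ(Jacobi) = cos(π/197) = 0.99987.
root = sin(π/197) = 0.015946  (since 1−cos² = sin²).
ω* = 2/(1 + 0.015946) = 2/1.015946 = 1.96861.
ρ_SOR = ω* − 1 ≈ 0.96861.

ω* = 1.96861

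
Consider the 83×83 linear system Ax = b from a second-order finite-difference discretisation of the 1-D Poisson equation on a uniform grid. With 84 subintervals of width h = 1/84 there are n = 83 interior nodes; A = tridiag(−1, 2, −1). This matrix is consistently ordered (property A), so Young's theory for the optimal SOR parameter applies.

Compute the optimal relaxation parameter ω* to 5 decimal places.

[ρ_J] n=83: ρ(B_J) = cos(π/(n+1)) = cos(π/84) = 0.99930.
√(1−ρ_J²) simplifies to sin(π/84) = 0.037391.
ω* = 2 / (1 + 0.037391) = 2 / 1.037391 ≈ 1.92791.
and ρ(B_{ω*}) = 1.92791 − 1 = 0.92791.

ω* = 1.92791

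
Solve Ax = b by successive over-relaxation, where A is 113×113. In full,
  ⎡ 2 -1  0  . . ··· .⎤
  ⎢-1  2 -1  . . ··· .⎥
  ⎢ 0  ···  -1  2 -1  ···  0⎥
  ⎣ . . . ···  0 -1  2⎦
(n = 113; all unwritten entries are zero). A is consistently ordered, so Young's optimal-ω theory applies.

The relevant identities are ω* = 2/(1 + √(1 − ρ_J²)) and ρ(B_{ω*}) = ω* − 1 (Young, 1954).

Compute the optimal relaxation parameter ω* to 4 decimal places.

ω* = 1.9464

[ρ_J] n=113: ρ(B_J) = cos(π/(n+1)) = cos(π/114) = 0.9996.
root = sin(π/114) = 0.02755  (since 1−cos² = sin²).
ω* = 2/(1+0.02755) = 1.9464
[ρ_SOR] ω* − 1 = 0.9464.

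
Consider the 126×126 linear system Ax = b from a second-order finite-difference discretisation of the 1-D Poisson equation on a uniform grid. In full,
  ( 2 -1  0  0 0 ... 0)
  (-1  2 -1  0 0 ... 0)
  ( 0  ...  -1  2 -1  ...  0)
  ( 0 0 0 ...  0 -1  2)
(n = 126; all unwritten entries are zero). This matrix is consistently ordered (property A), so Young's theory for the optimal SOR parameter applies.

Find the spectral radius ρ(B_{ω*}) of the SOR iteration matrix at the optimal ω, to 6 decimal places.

[ρ_J] n=126: ρ(B_J) = cos(π/(n+1)) = cos(π/127) = 0.999694.
√(1−ρ_J²) = |sin(π/127)| = 0.0247344
[ω*] 2 ÷ (1 + 0.0247344) = 2 ÷ 1.0247344 = 1.951725.
and ρ(B_{ω*}) = 1.951725 − 1 = 0.951725.

ρ_SOR = 0.951725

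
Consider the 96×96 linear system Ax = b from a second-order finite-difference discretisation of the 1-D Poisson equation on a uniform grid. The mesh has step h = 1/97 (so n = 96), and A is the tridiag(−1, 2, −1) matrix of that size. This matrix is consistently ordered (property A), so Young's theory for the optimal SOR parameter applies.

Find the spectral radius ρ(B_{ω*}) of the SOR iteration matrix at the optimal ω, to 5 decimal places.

ρ_SOR = 0.93727

½·tridiag(1,0,1) at n=96: λ_k = cos(kπ/97); max |λ| at k=1 ⇒ ρ_J = cos(π/97) ≈ 0.99948.
1 − cos²(π/97) = sin²(π/97) ⇒ √(1−ρ_J²) = sin(π/97) = 0.032382.
[ω*] 2 ÷ (1 + 0.032382) = 2 ÷ 1.032382 = 1.93727.
[ρ_SOR] ω* − 1 = 0.93727.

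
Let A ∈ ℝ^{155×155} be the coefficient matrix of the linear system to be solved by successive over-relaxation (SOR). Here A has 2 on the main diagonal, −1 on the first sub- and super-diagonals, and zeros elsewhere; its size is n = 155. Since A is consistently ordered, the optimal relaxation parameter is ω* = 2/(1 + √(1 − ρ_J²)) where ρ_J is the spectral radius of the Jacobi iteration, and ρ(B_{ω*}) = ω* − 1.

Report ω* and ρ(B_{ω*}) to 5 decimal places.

spectrum of D⁻¹(L+U) = {cos(kπ/156) : 1≤k≤155}; ρ_J = cos(π/156) = 0.99980.
√(1−ρ_J²) = |sin(π/156)| = 0.020137
Young: ω* = 2/(1+√(1−ρ_J²)) = 2/(1+0.020137) = 2/1.020137 = 1.96052.
At ω = 1.96052 every |λ(B_ω)| = ω−1, so ρ_SOR = 0.96052.

ω* = 1.96052, ρ_SOR = 0.96052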